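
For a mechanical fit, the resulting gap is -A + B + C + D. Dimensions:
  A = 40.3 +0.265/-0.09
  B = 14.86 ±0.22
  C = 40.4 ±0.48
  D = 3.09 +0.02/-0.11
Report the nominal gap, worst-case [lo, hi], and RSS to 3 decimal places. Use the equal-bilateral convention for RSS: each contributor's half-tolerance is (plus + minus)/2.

nominal=18.050 wc=[16.975,18.860] rss=0.561

Stack each dimension's contribution:
  -A: nom -40.300 → Σnom=-40.300; wc +0.090/-0.265 → slack +0.090/-0.265; half-tol=0.177, Σhalf²=0.031506
  +B: nom +14.860 → Σnom=-25.440; wc +0.220/-0.220 → slack +0.310/-0.485; half-tol=0.220, Σhalf²=0.079906
  +C: nom +40.400 → Σnom=14.960; wc +0.480/-0.480 → slack +0.790/-0.965; half-tol=0.480, Σhalf²=0.310306
  +D: nom +3.090 → Σnom=18.050; wc +0.020/-0.110 → slack +0.810/-1.075; half-tol=0.065, Σhalf²=0.314531
Nominal = 18.050. Worst-case = [18.050 - 1.075, 18.050 + 0.810] = [16.975, 18.860]. RSS = √0.314531 = 0.561.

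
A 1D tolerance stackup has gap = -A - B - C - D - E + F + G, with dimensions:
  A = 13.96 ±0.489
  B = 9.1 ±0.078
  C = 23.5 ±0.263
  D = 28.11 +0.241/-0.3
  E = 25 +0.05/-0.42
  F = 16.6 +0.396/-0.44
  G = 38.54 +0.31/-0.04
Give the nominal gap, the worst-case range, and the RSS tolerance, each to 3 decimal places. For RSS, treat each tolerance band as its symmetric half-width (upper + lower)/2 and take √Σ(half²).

Stack each dimension's contribution:
  -A: nom -13.960 → Σnom=-13.960; wc +0.489/-0.489 → slack +0.489/-0.489; half-tol=0.489, Σhalf²=0.239121
  -B: nom -9.100 → Σnom=-23.060; wc +0.078/-0.078 → slack +0.567/-0.567; half-tol=0.078, Σhalf²=0.245205
  -C: nom -23.500 → Σnom=-46.560; wc +0.263/-0.263 → slack +0.830/-0.830; half-tol=0.263, Σhalf²=0.314374
  -D: nom -28.110 → Σnom=-74.670; wc +0.300/-0.241 → slack +1.130/-1.071; half-tol=0.270, Σhalf²=0.387544
  -E: nom -25.000 → Σnom=-99.670; wc +0.420/-0.050 → slack +1.550/-1.121; half-tol=0.235, Σhalf²=0.442769
  +F: nom +16.600 → Σnom=-83.070; wc +0.396/-0.440 → slack +1.946/-1.561; half-tol=0.418, Σhalf²=0.617493
  +G: nom +38.540 → Σnom=-44.530; wc +0.310/-0.040 → slack +2.256/-1.601; half-tol=0.175, Σhalf²=0.648118
Nominal = -44.530. Worst-case = [-44.530 - 1.601, -44.530 + 2.256] = [-46.131, -42.274]. RSS = √0.648118 = 0.805.

nominal=-44.530 wc=[-46.131,-42.274] rss=0.805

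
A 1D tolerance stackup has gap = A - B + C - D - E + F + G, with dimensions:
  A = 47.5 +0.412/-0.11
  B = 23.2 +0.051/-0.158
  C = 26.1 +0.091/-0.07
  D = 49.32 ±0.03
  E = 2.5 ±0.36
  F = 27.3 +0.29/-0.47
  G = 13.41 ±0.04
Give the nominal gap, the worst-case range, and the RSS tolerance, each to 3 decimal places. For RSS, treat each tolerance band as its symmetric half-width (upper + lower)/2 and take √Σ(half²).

nominal=39.290 wc=[38.159,40.671] rss=0.602

Stack each dimension's contribution:
  +A: nom +47.500 → Σnom=47.500; wc +0.412/-0.110 → slack +0.412/-0.110; half-tol=0.261, Σhalf²=0.068121
  -B: nom -23.200 → Σnom=24.300; wc +0.158/-0.051 → slack +0.570/-0.161; half-tol=0.104, Σhalf²=0.079041
  +C: nom +26.100 → Σnom=50.400; wc +0.091/-0.070 → slack +0.661/-0.231; half-tol=0.081, Σhalf²=0.085522
  -D: nom -49.320 → Σnom=1.080; wc +0.030/-0.030 → slack +0.691/-0.261; half-tol=0.030, Σhalf²=0.086422
  -E: nom -2.500 → Σnom=-1.420; wc +0.360/-0.360 → slack +1.051/-0.621; half-tol=0.360, Σhalf²=0.216022
  +F: nom +27.300 → Σnom=25.880; wc +0.290/-0.470 → slack +1.341/-1.091; half-tol=0.380, Σhalf²=0.360422
  +G: nom +13.410 → Σnom=39.290; wc +0.040/-0.040 → slack +1.381/-1.131; half-tol=0.040, Σhalf²=0.362021
Nominal = 39.290. Worst-case = [39.290 - 1.131, 39.290 + 1.381] = [38.159, 40.671]. RSS = √0.362021 = 0.602.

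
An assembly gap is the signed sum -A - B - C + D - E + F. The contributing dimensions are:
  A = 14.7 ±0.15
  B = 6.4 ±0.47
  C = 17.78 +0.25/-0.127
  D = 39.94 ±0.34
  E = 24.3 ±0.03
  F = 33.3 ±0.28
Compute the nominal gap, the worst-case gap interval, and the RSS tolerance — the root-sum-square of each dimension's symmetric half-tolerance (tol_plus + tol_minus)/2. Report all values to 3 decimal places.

Stack each dimension's contribution:
  -A: nom -14.700 → Σnom=-14.700; wc +0.150/-0.150 → slack +0.150/-0.150; half-tol=0.150, Σhalf²=0.022500
  -B: nom -6.400 → Σnom=-21.100; wc +0.470/-0.470 → slack +0.620/-0.620; half-tol=0.470, Σhalf²=0.243400
  -C: nom -17.780 → Σnom=-38.880; wc +0.127/-0.250 → slack +0.747/-0.870; half-tol=0.189, Σhalf²=0.278932
  +D: nom +39.940 → Σnom=1.060; wc +0.340/-0.340 → slack +1.087/-1.210; half-tol=0.340, Σhalf²=0.394532
  -E: nom -24.300 → Σnom=-23.240; wc +0.030/-0.030 → slack +1.117/-1.240; half-tol=0.030, Σhalf²=0.395432
  +F: nom +33.300 → Σnom=10.060; wc +0.280/-0.280 → slack +1.397/-1.520; half-tol=0.280, Σhalf²=0.473832
Nominal = 10.060. Worst-case = [10.060 - 1.520, 10.060 + 1.397] = [8.540, 11.457]. RSS = √0.473832 = 0.688.

nominal=10.060 wc=[8.540,11.457] rss=0.688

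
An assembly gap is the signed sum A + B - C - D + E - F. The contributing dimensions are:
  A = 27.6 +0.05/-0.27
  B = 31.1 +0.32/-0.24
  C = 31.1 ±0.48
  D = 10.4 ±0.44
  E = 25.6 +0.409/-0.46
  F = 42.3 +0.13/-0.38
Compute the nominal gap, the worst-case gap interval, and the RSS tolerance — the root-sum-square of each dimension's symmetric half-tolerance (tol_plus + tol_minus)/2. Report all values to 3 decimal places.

nominal=0.500 wc=[-1.520,2.579] rss=0.884

Stack each dimension's contribution:
  +A: nom +27.600 → Σnom=27.600; wc +0.050/-0.270 → slack +0.050/-0.270; half-tol=0.160, Σhalf²=0.025600
  +B: nom +31.100 → Σnom=58.700; wc +0.320/-0.240 → slack +0.370/-0.510; half-tol=0.280, Σhalf²=0.104000
  -C: nom -31.100 → Σnom=27.600; wc +0.480/-0.480 → slack +0.850/-0.990; half-tol=0.480, Σhalf²=0.334400
  -D: nom -10.400 → Σnom=17.200; wc +0.440/-0.440 → slack +1.290/-1.430; half-tol=0.440, Σhalf²=0.528000
  +E: nom +25.600 → Σnom=42.800; wc +0.409/-0.460 → slack +1.699/-1.890; half-tol=0.434, Σhalf²=0.716790
  -F: nom -42.300 → Σnom=0.500; wc +0.380/-0.130 → slack +2.079/-2.020; half-tol=0.255, Σhalf²=0.781815
Nominal = 0.500. Worst-case = [0.500 - 2.020, 0.500 + 2.079] = [-1.520, 2.579]. RSS = √0.781815 = 0.884.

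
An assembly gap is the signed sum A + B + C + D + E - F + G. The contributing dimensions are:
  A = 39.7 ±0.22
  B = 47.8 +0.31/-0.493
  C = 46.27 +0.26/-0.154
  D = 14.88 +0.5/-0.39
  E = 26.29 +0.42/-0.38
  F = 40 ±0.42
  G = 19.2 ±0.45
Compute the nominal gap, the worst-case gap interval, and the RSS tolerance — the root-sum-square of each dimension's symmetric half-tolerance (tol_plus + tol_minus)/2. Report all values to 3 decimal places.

Stack each dimension's contribution:
  +A: nom +39.700 → Σnom=39.700; wc +0.220/-0.220 → slack +0.220/-0.220; half-tol=0.220, Σhalf²=0.048400
  +B: nom +47.800 → Σnom=87.500; wc +0.310/-0.493 → slack +0.530/-0.713; half-tol=0.401, Σhalf²=0.209602
  +C: nom +46.270 → Σnom=133.770; wc +0.260/-0.154 → slack +0.790/-0.867; half-tol=0.207, Σhalf²=0.252451
  +D: nom +14.880 → Σnom=148.650; wc +0.500/-0.390 → slack +1.290/-1.257; half-tol=0.445, Σhalf²=0.450476
  +E: nom +26.290 → Σnom=174.940; wc +0.420/-0.380 → slack +1.710/-1.637; half-tol=0.400, Σhalf²=0.610476
  -F: nom -40.000 → Σnom=134.940; wc +0.420/-0.420 → slack +2.130/-2.057; half-tol=0.420, Σhalf²=0.786876
  +G: nom +19.200 → Σnom=154.140; wc +0.450/-0.450 → slack +2.580/-2.507; half-tol=0.450, Σhalf²=0.989376
Nominal = 154.140. Worst-case = [154.140 - 2.507, 154.140 + 2.580] = [151.633, 156.720]. RSS = √0.989376 = 0.995.

nominal=154.140 wc=[151.633,156.720] rss=0.995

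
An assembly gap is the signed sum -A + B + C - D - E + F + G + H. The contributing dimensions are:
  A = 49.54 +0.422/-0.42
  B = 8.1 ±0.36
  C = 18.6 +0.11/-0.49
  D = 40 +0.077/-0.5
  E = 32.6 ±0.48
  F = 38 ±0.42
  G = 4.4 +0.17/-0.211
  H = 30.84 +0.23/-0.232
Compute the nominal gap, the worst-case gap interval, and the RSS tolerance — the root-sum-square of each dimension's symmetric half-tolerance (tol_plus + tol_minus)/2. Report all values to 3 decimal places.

Stack each dimension's contribution:
  -A: nom -49.540 → Σnom=-49.540; wc +0.420/-0.422 → slack +0.420/-0.422; half-tol=0.421, Σhalf²=0.177241
  +B: nom +8.100 → Σnom=-41.440; wc +0.360/-0.360 → slack +0.780/-0.782; half-tol=0.360, Σhalf²=0.306841
  +C: nom +18.600 → Σnom=-22.840; wc +0.110/-0.490 → slack +0.890/-1.272; half-tol=0.300, Σhalf²=0.396841
  -D: nom -40.000 → Σnom=-62.840; wc +0.500/-0.077 → slack +1.390/-1.349; half-tol=0.288, Σhalf²=0.480073
  -E: nom -32.600 → Σnom=-95.440; wc +0.480/-0.480 → slack +1.870/-1.829; half-tol=0.480, Σhalf²=0.710473
  +F: nom +38.000 → Σnom=-57.440; wc +0.420/-0.420 → slack +2.290/-2.249; half-tol=0.420, Σhalf²=0.886873
  +G: nom +4.400 → Σnom=-53.040; wc +0.170/-0.211 → slack +2.460/-2.460; half-tol=0.191, Σhalf²=0.923163
  +H: nom +30.840 → Σnom=-22.200; wc +0.230/-0.232 → slack +2.690/-2.692; half-tol=0.231, Σhalf²=0.976524
Nominal = -22.200. Worst-case = [-22.200 - 2.692, -22.200 + 2.690] = [-24.892, -19.510]. RSS = √0.976524 = 0.988.

nominal=-22.200 wc=[-24.892,-19.510] rss=0.988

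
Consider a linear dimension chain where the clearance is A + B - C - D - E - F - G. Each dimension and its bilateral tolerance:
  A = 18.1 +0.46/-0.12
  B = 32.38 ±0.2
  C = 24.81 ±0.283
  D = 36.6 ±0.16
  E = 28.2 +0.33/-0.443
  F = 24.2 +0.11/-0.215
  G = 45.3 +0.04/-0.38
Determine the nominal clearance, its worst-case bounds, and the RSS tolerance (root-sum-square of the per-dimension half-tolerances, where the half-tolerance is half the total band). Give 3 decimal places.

Stack each dimension's contribution:
  +A: nom +18.100 → Σnom=18.100; wc +0.460/-0.120 → slack +0.460/-0.120; half-tol=0.290, Σhalf²=0.084100
  +B: nom +32.380 → Σnom=50.480; wc +0.200/-0.200 → slack +0.660/-0.320; half-tol=0.200, Σhalf²=0.124100
  -C: nom -24.810 → Σnom=25.670; wc +0.283/-0.283 → slack +0.943/-0.603; half-tol=0.283, Σhalf²=0.204189
  -D: nom -36.600 → Σnom=-10.930; wc +0.160/-0.160 → slack +1.103/-0.763; half-tol=0.160, Σhalf²=0.229789
  -E: nom -28.200 → Σnom=-39.130; wc +0.443/-0.330 → slack +1.546/-1.093; half-tol=0.387, Σhalf²=0.379171
  -F: nom -24.200 → Σnom=-63.330; wc +0.215/-0.110 → slack +1.761/-1.203; half-tol=0.163, Σhalf²=0.405578
  -G: nom -45.300 → Σnom=-108.630; wc +0.380/-0.040 → slack +2.141/-1.243; half-tol=0.210, Σhalf²=0.449678
Nominal = -108.630. Worst-case = [-108.630 - 1.243, -108.630 + 2.141] = [-109.873, -106.489]. RSS = √0.449678 = 0.671.

nominal=-108.630 wc=[-109.873,-106.489] rss=0.671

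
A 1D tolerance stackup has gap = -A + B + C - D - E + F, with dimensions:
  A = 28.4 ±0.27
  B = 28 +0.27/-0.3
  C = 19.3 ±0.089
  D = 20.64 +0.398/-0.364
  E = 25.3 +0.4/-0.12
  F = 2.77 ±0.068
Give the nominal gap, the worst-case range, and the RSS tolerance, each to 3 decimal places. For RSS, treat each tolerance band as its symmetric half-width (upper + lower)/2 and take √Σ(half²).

Stack each dimension's contribution:
  -A: nom -28.400 → Σnom=-28.400; wc +0.270/-0.270 → slack +0.270/-0.270; half-tol=0.270, Σhalf²=0.072900
  +B: nom +28.000 → Σnom=-0.400; wc +0.270/-0.300 → slack +0.540/-0.570; half-tol=0.285, Σhalf²=0.154125
  +C: nom +19.300 → Σnom=18.900; wc +0.089/-0.089 → slack +0.629/-0.659; half-tol=0.089, Σhalf²=0.162046
  -D: nom -20.640 → Σnom=-1.740; wc +0.364/-0.398 → slack +0.993/-1.057; half-tol=0.381, Σhalf²=0.307207
  -E: nom -25.300 → Σnom=-27.040; wc +0.120/-0.400 → slack +1.113/-1.457; half-tol=0.260, Σhalf²=0.374807
  +F: nom +2.770 → Σnom=-24.270; wc +0.068/-0.068 → slack +1.181/-1.525; half-tol=0.068, Σhalf²=0.379431
Nominal = -24.270. Worst-case = [-24.270 - 1.525, -24.270 + 1.181] = [-25.795, -23.089]. RSS = √0.379431 = 0.616.

nominal=-24.270 wc=[-25.795,-23.089] rss=0.616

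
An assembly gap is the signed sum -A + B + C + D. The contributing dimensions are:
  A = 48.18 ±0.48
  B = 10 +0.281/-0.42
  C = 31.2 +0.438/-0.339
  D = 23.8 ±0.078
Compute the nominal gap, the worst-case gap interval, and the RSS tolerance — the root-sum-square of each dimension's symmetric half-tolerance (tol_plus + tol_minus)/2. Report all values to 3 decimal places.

Stack each dimension's contribution:
  -A: nom -48.180 → Σnom=-48.180; wc +0.480/-0.480 → slack +0.480/-0.480; half-tol=0.480, Σhalf²=0.230400
  +B: nom +10.000 → Σnom=-38.180; wc +0.281/-0.420 → slack +0.761/-0.900; half-tol=0.351, Σhalf²=0.353250
  +C: nom +31.200 → Σnom=-6.980; wc +0.438/-0.339 → slack +1.199/-1.239; half-tol=0.389, Σhalf²=0.504182
  +D: nom +23.800 → Σnom=16.820; wc +0.078/-0.078 → slack +1.277/-1.317; half-tol=0.078, Σhalf²=0.510266
Nominal = 16.820. Worst-case = [16.820 - 1.317, 16.820 + 1.277] = [15.503, 18.097]. RSS = √0.510266 = 0.714.

nominal=16.820 wc=[15.503,18.097] rss=0.714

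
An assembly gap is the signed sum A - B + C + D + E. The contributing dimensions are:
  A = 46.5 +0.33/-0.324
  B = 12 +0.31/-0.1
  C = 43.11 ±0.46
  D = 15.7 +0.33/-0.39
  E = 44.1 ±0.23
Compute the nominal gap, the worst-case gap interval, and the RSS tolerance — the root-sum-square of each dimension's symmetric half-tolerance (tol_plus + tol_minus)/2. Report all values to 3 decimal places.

nominal=137.410 wc=[135.696,138.860] rss=0.737

Stack each dimension's contribution:
  +A: nom +46.500 → Σnom=46.500; wc +0.330/-0.324 → slack +0.330/-0.324; half-tol=0.327, Σhalf²=0.106929
  -B: nom -12.000 → Σnom=34.500; wc +0.100/-0.310 → slack +0.430/-0.634; half-tol=0.205, Σhalf²=0.148954
  +C: nom +43.110 → Σnom=77.610; wc +0.460/-0.460 → slack +0.890/-1.094; half-tol=0.460, Σhalf²=0.360554
  +D: nom +15.700 → Σnom=93.310; wc +0.330/-0.390 → slack +1.220/-1.484; half-tol=0.360, Σhalf²=0.490154
  +E: nom +44.100 → Σnom=137.410; wc +0.230/-0.230 → slack +1.450/-1.714; half-tol=0.230, Σhalf²=0.543054
Nominal = 137.410. Worst-case = [137.410 - 1.714, 137.410 + 1.450] = [135.696, 138.860]. RSS = √0.543054 = 0.737.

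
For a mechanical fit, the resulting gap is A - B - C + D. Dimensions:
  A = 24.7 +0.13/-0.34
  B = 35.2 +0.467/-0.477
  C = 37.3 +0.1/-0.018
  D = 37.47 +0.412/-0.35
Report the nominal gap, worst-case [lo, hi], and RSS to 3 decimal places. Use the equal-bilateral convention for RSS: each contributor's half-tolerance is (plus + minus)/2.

Stack each dimension's contribution:
  +A: nom +24.700 → Σnom=24.700; wc +0.130/-0.340 → slack +0.130/-0.340; half-tol=0.235, Σhalf²=0.055225
  -B: nom -35.200 → Σnom=-10.500; wc +0.477/-0.467 → slack +0.607/-0.807; half-tol=0.472, Σhalf²=0.278009
  -C: nom -37.300 → Σnom=-47.800; wc +0.018/-0.100 → slack +0.625/-0.907; half-tol=0.059, Σhalf²=0.281490
  +D: nom +37.470 → Σnom=-10.330; wc +0.412/-0.350 → slack +1.037/-1.257; half-tol=0.381, Σhalf²=0.426651
Nominal = -10.330. Worst-case = [-10.330 - 1.257, -10.330 + 1.037] = [-11.587, -9.293]. RSS = √0.426651 = 0.653.

nominal=-10.330 wc=[-11.587,-9.293] rss=0.653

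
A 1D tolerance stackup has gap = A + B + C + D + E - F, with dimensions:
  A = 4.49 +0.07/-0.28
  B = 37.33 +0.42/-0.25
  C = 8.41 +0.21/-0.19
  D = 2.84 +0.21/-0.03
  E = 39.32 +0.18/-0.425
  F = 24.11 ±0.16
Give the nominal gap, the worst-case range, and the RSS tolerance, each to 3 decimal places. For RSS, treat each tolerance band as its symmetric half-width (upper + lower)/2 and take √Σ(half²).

nominal=68.280 wc=[66.945,69.530] rss=0.561

Stack each dimension's contribution:
  +A: nom +4.490 → Σnom=4.490; wc +0.070/-0.280 → slack +0.070/-0.280; half-tol=0.175, Σhalf²=0.030625
  +B: nom +37.330 → Σnom=41.820; wc +0.420/-0.250 → slack +0.490/-0.530; half-tol=0.335, Σhalf²=0.142850
  +C: nom +8.410 → Σnom=50.230; wc +0.210/-0.190 → slack +0.700/-0.720; half-tol=0.200, Σhalf²=0.182850
  +D: nom +2.840 → Σnom=53.070; wc +0.210/-0.030 → slack +0.910/-0.750; half-tol=0.120, Σhalf²=0.197250
  +E: nom +39.320 → Σnom=92.390; wc +0.180/-0.425 → slack +1.090/-1.175; half-tol=0.302, Σhalf²=0.288756
  -F: nom -24.110 → Σnom=68.280; wc +0.160/-0.160 → slack +1.250/-1.335; half-tol=0.160, Σhalf²=0.314356
Nominal = 68.280. Worst-case = [68.280 - 1.335, 68.280 + 1.250] = [66.945, 69.530]. RSS = √0.314356 = 0.561.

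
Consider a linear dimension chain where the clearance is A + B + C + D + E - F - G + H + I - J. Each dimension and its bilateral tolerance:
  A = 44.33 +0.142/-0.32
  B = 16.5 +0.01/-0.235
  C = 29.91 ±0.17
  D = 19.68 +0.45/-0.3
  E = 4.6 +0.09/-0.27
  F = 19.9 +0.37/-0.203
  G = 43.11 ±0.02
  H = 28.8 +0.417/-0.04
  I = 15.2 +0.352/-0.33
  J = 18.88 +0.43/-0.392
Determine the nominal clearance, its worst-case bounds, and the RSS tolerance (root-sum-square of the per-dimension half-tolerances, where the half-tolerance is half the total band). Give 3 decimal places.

Stack each dimension's contribution:
  +A: nom +44.330 → Σnom=44.330; wc +0.142/-0.320 → slack +0.142/-0.320; half-tol=0.231, Σhalf²=0.053361
  +B: nom +16.500 → Σnom=60.830; wc +0.010/-0.235 → slack +0.152/-0.555; half-tol=0.122, Σhalf²=0.068367
  +C: nom +29.910 → Σnom=90.740; wc +0.170/-0.170 → slack +0.322/-0.725; half-tol=0.170, Σhalf²=0.097267
  +D: nom +19.680 → Σnom=110.420; wc +0.450/-0.300 → slack +0.772/-1.025; half-tol=0.375, Σhalf²=0.237892
  +E: nom +4.600 → Σnom=115.020; wc +0.090/-0.270 → slack +0.862/-1.295; half-tol=0.180, Σhalf²=0.270292
  -F: nom -19.900 → Σnom=95.120; wc +0.203/-0.370 → slack +1.065/-1.665; half-tol=0.286, Σhalf²=0.352374
  -G: nom -43.110 → Σnom=52.010; wc +0.020/-0.020 → slack +1.085/-1.685; half-tol=0.020, Σhalf²=0.352774
  +H: nom +28.800 → Σnom=80.810; wc +0.417/-0.040 → slack +1.502/-1.725; half-tol=0.228, Σhalf²=0.404987
  +I: nom +15.200 → Σnom=96.010; wc +0.352/-0.330 → slack +1.854/-2.055; half-tol=0.341, Σhalf²=0.521268
  -J: nom -18.880 → Σnom=77.130; wc +0.392/-0.430 → slack +2.246/-2.485; half-tol=0.411, Σhalf²=0.690189
Nominal = 77.130. Worst-case = [77.130 - 2.485, 77.130 + 2.246] = [74.645, 79.376]. RSS = √0.690189 = 0.831.

nominal=77.130 wc=[74.645,79.376] rss=0.831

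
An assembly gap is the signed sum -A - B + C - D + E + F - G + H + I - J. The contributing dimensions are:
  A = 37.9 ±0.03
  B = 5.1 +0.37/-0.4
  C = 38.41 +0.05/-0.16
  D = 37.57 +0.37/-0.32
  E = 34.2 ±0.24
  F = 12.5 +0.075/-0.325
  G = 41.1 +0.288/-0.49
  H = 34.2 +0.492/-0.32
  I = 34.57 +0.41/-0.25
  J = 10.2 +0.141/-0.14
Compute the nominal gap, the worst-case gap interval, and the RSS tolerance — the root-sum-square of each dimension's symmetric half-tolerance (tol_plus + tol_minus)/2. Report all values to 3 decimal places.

Stack each dimension's contribution:
  -A: nom -37.900 → Σnom=-37.900; wc +0.030/-0.030 → slack +0.030/-0.030; half-tol=0.030, Σhalf²=0.000900
  -B: nom -5.100 → Σnom=-43.000; wc +0.400/-0.370 → slack +0.430/-0.400; half-tol=0.385, Σhalf²=0.149125
  +C: nom +38.410 → Σnom=-4.590; wc +0.050/-0.160 → slack +0.480/-0.560; half-tol=0.105, Σhalf²=0.160150
  -D: nom -37.570 → Σnom=-42.160; wc +0.320/-0.370 → slack +0.800/-0.930; half-tol=0.345, Σhalf²=0.279175
  +E: nom +34.200 → Σnom=-7.960; wc +0.240/-0.240 → slack +1.040/-1.170; half-tol=0.240, Σhalf²=0.336775
  +F: nom +12.500 → Σnom=4.540; wc +0.075/-0.325 → slack +1.115/-1.495; half-tol=0.200, Σhalf²=0.376775
  -G: nom -41.100 → Σnom=-36.560; wc +0.490/-0.288 → slack +1.605/-1.783; half-tol=0.389, Σhalf²=0.528096
  +H: nom +34.200 → Σnom=-2.360; wc +0.492/-0.320 → slack +2.097/-2.103; half-tol=0.406, Σhalf²=0.692932
  +I: nom +34.570 → Σnom=32.210; wc +0.410/-0.250 → slack +2.507/-2.353; half-tol=0.330, Σhalf²=0.801832
  -J: nom -10.200 → Σnom=22.010; wc +0.140/-0.141 → slack +2.647/-2.494; half-tol=0.141, Σhalf²=0.821572
Nominal = 22.010. Worst-case = [22.010 - 2.494, 22.010 + 2.647] = [19.516, 24.657]. RSS = √0.821572 = 0.906.

nominal=22.010 wc=[19.516,24.657] rss=0.906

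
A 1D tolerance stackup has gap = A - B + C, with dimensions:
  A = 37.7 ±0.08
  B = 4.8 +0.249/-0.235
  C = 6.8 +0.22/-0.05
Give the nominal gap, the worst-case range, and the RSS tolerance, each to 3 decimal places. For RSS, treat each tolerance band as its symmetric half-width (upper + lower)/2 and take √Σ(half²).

Stack each dimension's contribution:
  +A: nom +37.700 → Σnom=37.700; wc +0.080/-0.080 → slack +0.080/-0.080; half-tol=0.080, Σhalf²=0.006400
  -B: nom -4.800 → Σnom=32.900; wc +0.235/-0.249 → slack +0.315/-0.329; half-tol=0.242, Σhalf²=0.064964
  +C: nom +6.800 → Σnom=39.700; wc +0.220/-0.050 → slack +0.535/-0.379; half-tol=0.135, Σhalf²=0.083189
Nominal = 39.700. Worst-case = [39.700 - 0.379, 39.700 + 0.535] = [39.321, 40.235]. RSS = √0.083189 = 0.288.

nominal=39.700 wc=[39.321,40.235] rss=0.288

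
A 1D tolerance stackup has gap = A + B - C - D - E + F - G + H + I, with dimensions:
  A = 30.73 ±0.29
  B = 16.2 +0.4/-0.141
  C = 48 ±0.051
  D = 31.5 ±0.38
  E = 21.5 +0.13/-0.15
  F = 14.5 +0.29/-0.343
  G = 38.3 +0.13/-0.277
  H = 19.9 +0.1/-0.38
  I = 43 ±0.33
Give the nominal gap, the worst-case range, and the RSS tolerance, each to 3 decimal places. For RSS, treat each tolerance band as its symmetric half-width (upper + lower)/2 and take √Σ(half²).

nominal=-14.970 wc=[-17.145,-12.702] rss=0.795

Stack each dimension's contribution:
  +A: nom +30.730 → Σnom=30.730; wc +0.290/-0.290 → slack +0.290/-0.290; half-tol=0.290, Σhalf²=0.084100
  +B: nom +16.200 → Σnom=46.930; wc +0.400/-0.141 → slack +0.690/-0.431; half-tol=0.271, Σhalf²=0.157270
  -C: nom -48.000 → Σnom=-1.070; wc +0.051/-0.051 → slack +0.741/-0.482; half-tol=0.051, Σhalf²=0.159871
  -D: nom -31.500 → Σnom=-32.570; wc +0.380/-0.380 → slack +1.121/-0.862; half-tol=0.380, Σhalf²=0.304271
  -E: nom -21.500 → Σnom=-54.070; wc +0.150/-0.130 → slack +1.271/-0.992; half-tol=0.140, Σhalf²=0.323871
  +F: nom +14.500 → Σnom=-39.570; wc +0.290/-0.343 → slack +1.561/-1.335; half-tol=0.317, Σhalf²=0.424044
  -G: nom -38.300 → Σnom=-77.870; wc +0.277/-0.130 → slack +1.838/-1.465; half-tol=0.204, Σhalf²=0.465456
  +H: nom +19.900 → Σnom=-57.970; wc +0.100/-0.380 → slack +1.938/-1.845; half-tol=0.240, Σhalf²=0.523056
  +I: nom +43.000 → Σnom=-14.970; wc +0.330/-0.330 → slack +2.268/-2.175; half-tol=0.330, Σhalf²=0.631956
Nominal = -14.970. Worst-case = [-14.970 - 2.175, -14.970 + 2.268] = [-17.145, -12.702]. RSS = √0.631956 = 0.795.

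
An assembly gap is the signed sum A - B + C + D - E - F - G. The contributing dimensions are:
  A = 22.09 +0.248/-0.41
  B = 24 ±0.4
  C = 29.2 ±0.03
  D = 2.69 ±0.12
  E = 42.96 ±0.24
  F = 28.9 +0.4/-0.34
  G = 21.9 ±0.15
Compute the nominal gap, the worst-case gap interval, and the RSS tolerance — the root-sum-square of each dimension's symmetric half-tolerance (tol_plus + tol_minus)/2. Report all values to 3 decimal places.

nominal=-63.780 wc=[-65.530,-62.252] rss=0.707

Stack each dimension's contribution:
  +A: nom +22.090 → Σnom=22.090; wc +0.248/-0.410 → slack +0.248/-0.410; half-tol=0.329, Σhalf²=0.108241
  -B: nom -24.000 → Σnom=-1.910; wc +0.400/-0.400 → slack +0.648/-0.810; half-tol=0.400, Σhalf²=0.268241
  +C: nom +29.200 → Σnom=27.290; wc +0.030/-0.030 → slack +0.678/-0.840; half-tol=0.030, Σhalf²=0.269141
  +D: nom +2.690 → Σnom=29.980; wc +0.120/-0.120 → slack +0.798/-0.960; half-tol=0.120, Σhalf²=0.283541
  -E: nom -42.960 → Σnom=-12.980; wc +0.240/-0.240 → slack +1.038/-1.200; half-tol=0.240, Σhalf²=0.341141
  -F: nom -28.900 → Σnom=-41.880; wc +0.340/-0.400 → slack +1.378/-1.600; half-tol=0.370, Σhalf²=0.478041
  -G: nom -21.900 → Σnom=-63.780; wc +0.150/-0.150 → slack +1.528/-1.750; half-tol=0.150, Σhalf²=0.500541
Nominal = -63.780. Worst-case = [-63.780 - 1.750, -63.780 + 1.528] = [-65.530, -62.252]. RSS = √0.500541 = 0.707.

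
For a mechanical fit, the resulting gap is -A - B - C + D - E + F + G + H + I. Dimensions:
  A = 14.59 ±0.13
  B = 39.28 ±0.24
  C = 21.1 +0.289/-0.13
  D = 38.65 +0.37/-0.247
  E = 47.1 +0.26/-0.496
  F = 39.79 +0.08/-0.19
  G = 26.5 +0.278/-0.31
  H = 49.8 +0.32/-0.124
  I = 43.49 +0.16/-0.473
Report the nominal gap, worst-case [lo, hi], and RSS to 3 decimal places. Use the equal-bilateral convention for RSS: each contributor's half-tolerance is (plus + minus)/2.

Stack each dimension's contribution:
  -A: nom -14.590 → Σnom=-14.590; wc +0.130/-0.130 → slack +0.130/-0.130; half-tol=0.130, Σhalf²=0.016900
  -B: nom -39.280 → Σnom=-53.870; wc +0.240/-0.240 → slack +0.370/-0.370; half-tol=0.240, Σhalf²=0.074500
  -C: nom -21.100 → Σnom=-74.970; wc +0.130/-0.289 → slack +0.500/-0.659; half-tol=0.209, Σhalf²=0.118390
  +D: nom +38.650 → Σnom=-36.320; wc +0.370/-0.247 → slack +0.870/-0.906; half-tol=0.308, Σhalf²=0.213562
  -E: nom -47.100 → Σnom=-83.420; wc +0.496/-0.260 → slack +1.366/-1.166; half-tol=0.378, Σhalf²=0.356446
  +F: nom +39.790 → Σnom=-43.630; wc +0.080/-0.190 → slack +1.446/-1.356; half-tol=0.135, Σhalf²=0.374671
  +G: nom +26.500 → Σnom=-17.130; wc +0.278/-0.310 → slack +1.724/-1.666; half-tol=0.294, Σhalf²=0.461108
  +H: nom +49.800 → Σnom=32.670; wc +0.320/-0.124 → slack +2.044/-1.790; half-tol=0.222, Σhalf²=0.510391
  +I: nom +43.490 → Σnom=76.160; wc +0.160/-0.473 → slack +2.204/-2.263; half-tol=0.317, Σhalf²=0.610564
Nominal = 76.160. Worst-case = [76.160 - 2.263, 76.160 + 2.204] = [73.897, 78.364]. RSS = √0.610564 = 0.781.

nominal=76.160 wc=[73.897,78.364] rss=0.781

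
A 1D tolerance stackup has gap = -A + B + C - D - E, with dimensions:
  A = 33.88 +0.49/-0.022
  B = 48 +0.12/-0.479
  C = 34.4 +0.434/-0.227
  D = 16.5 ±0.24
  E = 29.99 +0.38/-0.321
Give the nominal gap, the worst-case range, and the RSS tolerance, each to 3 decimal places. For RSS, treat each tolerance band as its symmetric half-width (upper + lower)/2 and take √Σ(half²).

Stack each dimension's contribution:
  -A: nom -33.880 → Σnom=-33.880; wc +0.022/-0.490 → slack +0.022/-0.490; half-tol=0.256, Σhalf²=0.065536
  +B: nom +48.000 → Σnom=14.120; wc +0.120/-0.479 → slack +0.142/-0.969; half-tol=0.299, Σhalf²=0.155236
  +C: nom +34.400 → Σnom=48.520; wc +0.434/-0.227 → slack +0.576/-1.196; half-tol=0.331, Σhalf²=0.264466
  -D: nom -16.500 → Σnom=32.020; wc +0.240/-0.240 → slack +0.816/-1.436; half-tol=0.240, Σhalf²=0.322066
  -E: nom -29.990 → Σnom=2.030; wc +0.321/-0.380 → slack +1.137/-1.816; half-tol=0.351, Σhalf²=0.444917
Nominal = 2.030. Worst-case = [2.030 - 1.816, 2.030 + 1.137] = [0.214, 3.167]. RSS = √0.444917 = 0.667.

nominal=2.030 wc=[0.214,3.167] rss=0.667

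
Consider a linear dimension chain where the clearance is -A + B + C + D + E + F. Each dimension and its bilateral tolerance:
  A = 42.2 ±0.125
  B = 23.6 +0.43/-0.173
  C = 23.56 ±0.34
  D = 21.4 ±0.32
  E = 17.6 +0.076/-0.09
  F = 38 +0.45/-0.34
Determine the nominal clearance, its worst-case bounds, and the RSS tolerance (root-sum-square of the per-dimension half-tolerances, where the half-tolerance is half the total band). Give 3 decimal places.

nominal=81.960 wc=[80.572,83.701] rss=0.698

Stack each dimension's contribution:
  -A: nom -42.200 → Σnom=-42.200; wc +0.125/-0.125 → slack +0.125/-0.125; half-tol=0.125, Σhalf²=0.015625
  +B: nom +23.600 → Σnom=-18.600; wc +0.430/-0.173 → slack +0.555/-0.298; half-tol=0.301, Σhalf²=0.106527
  +C: nom +23.560 → Σnom=4.960; wc +0.340/-0.340 → slack +0.895/-0.638; half-tol=0.340, Σhalf²=0.222127
  +D: nom +21.400 → Σnom=26.360; wc +0.320/-0.320 → slack +1.215/-0.958; half-tol=0.320, Σhalf²=0.324527
  +E: nom +17.600 → Σnom=43.960; wc +0.076/-0.090 → slack +1.291/-1.048; half-tol=0.083, Σhalf²=0.331416
  +F: nom +38.000 → Σnom=81.960; wc +0.450/-0.340 → slack +1.741/-1.388; half-tol=0.395, Σhalf²=0.487441
Nominal = 81.960. Worst-case = [81.960 - 1.388, 81.960 + 1.741] = [80.572, 83.701]. RSS = √0.487441 = 0.698.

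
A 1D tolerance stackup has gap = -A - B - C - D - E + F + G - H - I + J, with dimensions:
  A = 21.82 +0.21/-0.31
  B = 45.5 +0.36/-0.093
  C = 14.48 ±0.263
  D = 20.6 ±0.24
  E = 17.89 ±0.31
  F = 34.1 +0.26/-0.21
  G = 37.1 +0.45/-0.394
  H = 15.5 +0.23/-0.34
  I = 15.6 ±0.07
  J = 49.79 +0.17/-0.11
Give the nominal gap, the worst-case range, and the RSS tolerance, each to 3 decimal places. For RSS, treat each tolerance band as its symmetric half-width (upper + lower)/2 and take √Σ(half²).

Stack each dimension's contribution:
  -A: nom -21.820 → Σnom=-21.820; wc +0.310/-0.210 → slack +0.310/-0.210; half-tol=0.260, Σhalf²=0.067600
  -B: nom -45.500 → Σnom=-67.320; wc +0.093/-0.360 → slack +0.403/-0.570; half-tol=0.226, Σhalf²=0.118902
  -C: nom -14.480 → Σnom=-81.800; wc +0.263/-0.263 → slack +0.666/-0.833; half-tol=0.263, Σhalf²=0.188071
  -D: nom -20.600 → Σnom=-102.400; wc +0.240/-0.240 → slack +0.906/-1.073; half-tol=0.240, Σhalf²=0.245671
  -E: nom -17.890 → Σnom=-120.290; wc +0.310/-0.310 → slack +1.216/-1.383; half-tol=0.310, Σhalf²=0.341771
  +F: nom +34.100 → Σnom=-86.190; wc +0.260/-0.210 → slack +1.476/-1.593; half-tol=0.235, Σhalf²=0.396996
  +G: nom +37.100 → Σnom=-49.090; wc +0.450/-0.394 → slack +1.926/-1.987; half-tol=0.422, Σhalf²=0.575080
  -H: nom -15.500 → Σnom=-64.590; wc +0.340/-0.230 → slack +2.266/-2.217; half-tol=0.285, Σhalf²=0.656305
  -I: nom -15.600 → Σnom=-80.190; wc +0.070/-0.070 → slack +2.336/-2.287; half-tol=0.070, Σhalf²=0.661205
  +J: nom +49.790 → Σnom=-30.400; wc +0.170/-0.110 → slack +2.506/-2.397; half-tol=0.140, Σhalf²=0.680805
Nominal = -30.400. Worst-case = [-30.400 - 2.397, -30.400 + 2.506] = [-32.797, -27.894]. RSS = √0.680805 = 0.825.

nominal=-30.400 wc=[-32.797,-27.894] rss=0.825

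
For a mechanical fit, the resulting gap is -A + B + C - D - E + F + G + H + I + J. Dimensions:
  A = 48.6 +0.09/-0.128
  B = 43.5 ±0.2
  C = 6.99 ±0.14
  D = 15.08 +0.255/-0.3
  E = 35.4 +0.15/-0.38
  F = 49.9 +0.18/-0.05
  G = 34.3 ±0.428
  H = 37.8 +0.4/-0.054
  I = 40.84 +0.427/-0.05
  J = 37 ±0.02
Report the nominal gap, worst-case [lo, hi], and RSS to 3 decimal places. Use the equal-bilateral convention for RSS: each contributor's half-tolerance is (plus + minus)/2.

nominal=151.250 wc=[149.813,153.853] rss=0.724

Stack each dimension's contribution:
  -A: nom -48.600 → Σnom=-48.600; wc +0.128/-0.090 → slack +0.128/-0.090; half-tol=0.109, Σhalf²=0.011881
  +B: nom +43.500 → Σnom=-5.100; wc +0.200/-0.200 → slack +0.328/-0.290; half-tol=0.200, Σhalf²=0.051881
  +C: nom +6.990 → Σnom=1.890; wc +0.140/-0.140 → slack +0.468/-0.430; half-tol=0.140, Σhalf²=0.071481
  -D: nom -15.080 → Σnom=-13.190; wc +0.300/-0.255 → slack +0.768/-0.685; half-tol=0.277, Σhalf²=0.148487
  -E: nom -35.400 → Σnom=-48.590; wc +0.380/-0.150 → slack +1.148/-0.835; half-tol=0.265, Σhalf²=0.218712
  +F: nom +49.900 → Σnom=1.310; wc +0.180/-0.050 → slack +1.328/-0.885; half-tol=0.115, Σhalf²=0.231937
  +G: nom +34.300 → Σnom=35.610; wc +0.428/-0.428 → slack +1.756/-1.313; half-tol=0.428, Σhalf²=0.415121
  +H: nom +37.800 → Σnom=73.410; wc +0.400/-0.054 → slack +2.156/-1.367; half-tol=0.227, Σhalf²=0.466650
  +I: nom +40.840 → Σnom=114.250; wc +0.427/-0.050 → slack +2.583/-1.417; half-tol=0.238, Σhalf²=0.523532
  +J: nom +37.000 → Σnom=151.250; wc +0.020/-0.020 → slack +2.603/-1.437; half-tol=0.020, Σhalf²=0.523932
Nominal = 151.250. Worst-case = [151.250 - 1.437, 151.250 + 2.603] = [149.813, 153.853]. RSS = √0.523932 = 0.724.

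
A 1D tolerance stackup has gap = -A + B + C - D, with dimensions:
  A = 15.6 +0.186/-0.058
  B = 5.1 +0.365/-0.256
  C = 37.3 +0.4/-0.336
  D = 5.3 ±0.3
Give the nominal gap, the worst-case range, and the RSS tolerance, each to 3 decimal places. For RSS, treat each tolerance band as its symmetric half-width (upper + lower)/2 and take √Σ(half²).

Stack each dimension's contribution:
  -A: nom -15.600 → Σnom=-15.600; wc +0.058/-0.186 → slack +0.058/-0.186; half-tol=0.122, Σhalf²=0.014884
  +B: nom +5.100 → Σnom=-10.500; wc +0.365/-0.256 → slack +0.423/-0.442; half-tol=0.310, Σhalf²=0.111294
  +C: nom +37.300 → Σnom=26.800; wc +0.400/-0.336 → slack +0.823/-0.778; half-tol=0.368, Σhalf²=0.246718
  -D: nom -5.300 → Σnom=21.500; wc +0.300/-0.300 → slack +1.123/-1.078; half-tol=0.300, Σhalf²=0.336718
Nominal = 21.500. Worst-case = [21.500 - 1.078, 21.500 + 1.123] = [20.422, 22.623]. RSS = √0.336718 = 0.580.

nominal=21.500 wc=[20.422,22.623] rss=0.580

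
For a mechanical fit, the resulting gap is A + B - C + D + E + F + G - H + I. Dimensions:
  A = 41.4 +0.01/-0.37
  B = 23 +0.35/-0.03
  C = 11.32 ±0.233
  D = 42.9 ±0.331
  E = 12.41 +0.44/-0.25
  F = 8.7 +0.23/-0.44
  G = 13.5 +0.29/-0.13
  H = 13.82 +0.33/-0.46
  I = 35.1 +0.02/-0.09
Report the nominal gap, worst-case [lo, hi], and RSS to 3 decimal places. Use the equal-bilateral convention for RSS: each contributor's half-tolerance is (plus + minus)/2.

nominal=151.870 wc=[149.666,154.234] rss=0.819

Stack each dimension's contribution:
  +A: nom +41.400 → Σnom=41.400; wc +0.010/-0.370 → slack +0.010/-0.370; half-tol=0.190, Σhalf²=0.036100
  +B: nom +23.000 → Σnom=64.400; wc +0.350/-0.030 → slack +0.360/-0.400; half-tol=0.190, Σhalf²=0.072200
  -C: nom -11.320 → Σnom=53.080; wc +0.233/-0.233 → slack +0.593/-0.633; half-tol=0.233, Σhalf²=0.126489
  +D: nom +42.900 → Σnom=95.980; wc +0.331/-0.331 → slack +0.924/-0.964; half-tol=0.331, Σhalf²=0.236050
  +E: nom +12.410 → Σnom=108.390; wc +0.440/-0.250 → slack +1.364/-1.214; half-tol=0.345, Σhalf²=0.355075
  +F: nom +8.700 → Σnom=117.090; wc +0.230/-0.440 → slack +1.594/-1.654; half-tol=0.335, Σhalf²=0.467300
  +G: nom +13.500 → Σnom=130.590; wc +0.290/-0.130 → slack +1.884/-1.784; half-tol=0.210, Σhalf²=0.511400
  -H: nom -13.820 → Σnom=116.770; wc +0.460/-0.330 → slack +2.344/-2.114; half-tol=0.395, Σhalf²=0.667425
  +I: nom +35.100 → Σnom=151.870; wc +0.020/-0.090 → slack +2.364/-2.204; half-tol=0.055, Σhalf²=0.670450
Nominal = 151.870. Worst-case = [151.870 - 2.204, 151.870 + 2.364] = [149.666, 154.234]. RSS = √0.670450 = 0.819.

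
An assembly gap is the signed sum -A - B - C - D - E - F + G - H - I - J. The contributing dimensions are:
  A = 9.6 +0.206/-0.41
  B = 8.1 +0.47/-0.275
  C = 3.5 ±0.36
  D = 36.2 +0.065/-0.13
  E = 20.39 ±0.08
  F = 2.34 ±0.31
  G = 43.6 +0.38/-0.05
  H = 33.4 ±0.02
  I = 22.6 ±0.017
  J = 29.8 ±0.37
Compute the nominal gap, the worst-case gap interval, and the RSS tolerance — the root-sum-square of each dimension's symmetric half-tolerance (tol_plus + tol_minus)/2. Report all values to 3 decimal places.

nominal=-122.330 wc=[-124.278,-119.978] rss=0.812

Stack each dimension's contribution:
  -A: nom -9.600 → Σnom=-9.600; wc +0.410/-0.206 → slack +0.410/-0.206; half-tol=0.308, Σhalf²=0.094864
  -B: nom -8.100 → Σnom=-17.700; wc +0.275/-0.470 → slack +0.685/-0.676; half-tol=0.372, Σhalf²=0.233620
  -C: nom -3.500 → Σnom=-21.200; wc +0.360/-0.360 → slack +1.045/-1.036; half-tol=0.360, Σhalf²=0.363220
  -D: nom -36.200 → Σnom=-57.400; wc +0.130/-0.065 → slack +1.175/-1.101; half-tol=0.098, Σhalf²=0.372727
  -E: nom -20.390 → Σnom=-77.790; wc +0.080/-0.080 → slack +1.255/-1.181; half-tol=0.080, Σhalf²=0.379127
  -F: nom -2.340 → Σnom=-80.130; wc +0.310/-0.310 → slack +1.565/-1.491; half-tol=0.310, Σhalf²=0.475227
  +G: nom +43.600 → Σnom=-36.530; wc +0.380/-0.050 → slack +1.945/-1.541; half-tol=0.215, Σhalf²=0.521452
  -H: nom -33.400 → Σnom=-69.930; wc +0.020/-0.020 → slack +1.965/-1.561; half-tol=0.020, Σhalf²=0.521852
  -I: nom -22.600 → Σnom=-92.530; wc +0.017/-0.017 → slack +1.982/-1.578; half-tol=0.017, Σhalf²=0.522141
  -J: nom -29.800 → Σnom=-122.330; wc +0.370/-0.370 → slack +2.352/-1.948; half-tol=0.370, Σhalf²=0.659041
Nominal = -122.330. Worst-case = [-122.330 - 1.948, -122.330 + 2.352] = [-124.278, -119.978]. RSS = √0.659041 = 0.812.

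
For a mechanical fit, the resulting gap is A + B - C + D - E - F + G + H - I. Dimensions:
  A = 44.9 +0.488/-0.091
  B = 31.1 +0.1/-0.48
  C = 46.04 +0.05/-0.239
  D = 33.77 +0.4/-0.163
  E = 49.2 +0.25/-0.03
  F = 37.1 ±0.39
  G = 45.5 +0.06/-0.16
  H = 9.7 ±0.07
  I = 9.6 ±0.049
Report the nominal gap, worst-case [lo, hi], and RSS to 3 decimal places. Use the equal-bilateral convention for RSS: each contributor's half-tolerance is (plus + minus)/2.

Stack each dimension's contribution:
  +A: nom +44.900 → Σnom=44.900; wc +0.488/-0.091 → slack +0.488/-0.091; half-tol=0.289, Σhalf²=0.083810
  +B: nom +31.100 → Σnom=76.000; wc +0.100/-0.480 → slack +0.588/-0.571; half-tol=0.290, Σhalf²=0.167910
  -C: nom -46.040 → Σnom=29.960; wc +0.239/-0.050 → slack +0.827/-0.621; half-tol=0.144, Σhalf²=0.188790
  +D: nom +33.770 → Σnom=63.730; wc +0.400/-0.163 → slack +1.227/-0.784; half-tol=0.282, Σhalf²=0.268033
  -E: nom -49.200 → Σnom=14.530; wc +0.030/-0.250 → slack +1.257/-1.034; half-tol=0.140, Σhalf²=0.287633
  -F: nom -37.100 → Σnom=-22.570; wc +0.390/-0.390 → slack +1.647/-1.424; half-tol=0.390, Σhalf²=0.439733
  +G: nom +45.500 → Σnom=22.930; wc +0.060/-0.160 → slack +1.707/-1.584; half-tol=0.110, Σhalf²=0.451833
  +H: nom +9.700 → Σnom=32.630; wc +0.070/-0.070 → slack +1.777/-1.654; half-tol=0.070, Σhalf²=0.456733
  -I: nom -9.600 → Σnom=23.030; wc +0.049/-0.049 → slack +1.826/-1.703; half-tol=0.049, Σhalf²=0.459134
Nominal = 23.030. Worst-case = [23.030 - 1.703, 23.030 + 1.826] = [21.327, 24.856]. RSS = √0.459134 = 0.678.

nominal=23.030 wc=[21.327,24.856] rss=0.678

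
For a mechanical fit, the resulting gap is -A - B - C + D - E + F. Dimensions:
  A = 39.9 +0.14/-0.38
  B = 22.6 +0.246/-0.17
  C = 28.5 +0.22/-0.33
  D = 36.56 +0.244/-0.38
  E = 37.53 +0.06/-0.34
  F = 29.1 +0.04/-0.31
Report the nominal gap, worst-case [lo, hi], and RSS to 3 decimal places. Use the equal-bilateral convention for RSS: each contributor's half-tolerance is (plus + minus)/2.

nominal=-62.870 wc=[-64.226,-61.366] rss=0.595

Stack each dimension's contribution:
  -A: nom -39.900 → Σnom=-39.900; wc +0.380/-0.140 → slack +0.380/-0.140; half-tol=0.260, Σhalf²=0.067600
  -B: nom -22.600 → Σnom=-62.500; wc +0.170/-0.246 → slack +0.550/-0.386; half-tol=0.208, Σhalf²=0.110864
  -C: nom -28.500 → Σnom=-91.000; wc +0.330/-0.220 → slack +0.880/-0.606; half-tol=0.275, Σhalf²=0.186489
  +D: nom +36.560 → Σnom=-54.440; wc +0.244/-0.380 → slack +1.124/-0.986; half-tol=0.312, Σhalf²=0.283833
  -E: nom -37.530 → Σnom=-91.970; wc +0.340/-0.060 → slack +1.464/-1.046; half-tol=0.200, Σhalf²=0.323833
  +F: nom +29.100 → Σnom=-62.870; wc +0.040/-0.310 → slack +1.504/-1.356; half-tol=0.175, Σhalf²=0.354458
Nominal = -62.870. Worst-case = [-62.870 - 1.356, -62.870 + 1.504] = [-64.226, -61.366]. RSS = √0.354458 = 0.595.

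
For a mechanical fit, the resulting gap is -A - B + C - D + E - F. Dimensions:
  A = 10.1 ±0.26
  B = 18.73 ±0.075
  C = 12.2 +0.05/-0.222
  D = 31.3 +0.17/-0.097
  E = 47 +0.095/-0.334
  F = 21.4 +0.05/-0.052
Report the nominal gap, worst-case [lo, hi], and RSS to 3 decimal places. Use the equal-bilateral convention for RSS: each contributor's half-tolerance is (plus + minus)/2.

Stack each dimension's contribution:
  -A: nom -10.100 → Σnom=-10.100; wc +0.260/-0.260 → slack +0.260/-0.260; half-tol=0.260, Σhalf²=0.067600
  -B: nom -18.730 → Σnom=-28.830; wc +0.075/-0.075 → slack +0.335/-0.335; half-tol=0.075, Σhalf²=0.073225
  +C: nom +12.200 → Σnom=-16.630; wc +0.050/-0.222 → slack +0.385/-0.557; half-tol=0.136, Σhalf²=0.091721
  -D: nom -31.300 → Σnom=-47.930; wc +0.097/-0.170 → slack +0.482/-0.727; half-tol=0.134, Σhalf²=0.109543
  +E: nom +47.000 → Σnom=-0.930; wc +0.095/-0.334 → slack +0.577/-1.061; half-tol=0.215, Σhalf²=0.155554
  -F: nom -21.400 → Σnom=-22.330; wc +0.052/-0.050 → slack +0.629/-1.111; half-tol=0.051, Σhalf²=0.158155
Nominal = -22.330. Worst-case = [-22.330 - 1.111, -22.330 + 0.629] = [-23.441, -21.701]. RSS = √0.158155 = 0.398.

nominal=-22.330 wc=[-23.441,-21.701] rss=0.398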